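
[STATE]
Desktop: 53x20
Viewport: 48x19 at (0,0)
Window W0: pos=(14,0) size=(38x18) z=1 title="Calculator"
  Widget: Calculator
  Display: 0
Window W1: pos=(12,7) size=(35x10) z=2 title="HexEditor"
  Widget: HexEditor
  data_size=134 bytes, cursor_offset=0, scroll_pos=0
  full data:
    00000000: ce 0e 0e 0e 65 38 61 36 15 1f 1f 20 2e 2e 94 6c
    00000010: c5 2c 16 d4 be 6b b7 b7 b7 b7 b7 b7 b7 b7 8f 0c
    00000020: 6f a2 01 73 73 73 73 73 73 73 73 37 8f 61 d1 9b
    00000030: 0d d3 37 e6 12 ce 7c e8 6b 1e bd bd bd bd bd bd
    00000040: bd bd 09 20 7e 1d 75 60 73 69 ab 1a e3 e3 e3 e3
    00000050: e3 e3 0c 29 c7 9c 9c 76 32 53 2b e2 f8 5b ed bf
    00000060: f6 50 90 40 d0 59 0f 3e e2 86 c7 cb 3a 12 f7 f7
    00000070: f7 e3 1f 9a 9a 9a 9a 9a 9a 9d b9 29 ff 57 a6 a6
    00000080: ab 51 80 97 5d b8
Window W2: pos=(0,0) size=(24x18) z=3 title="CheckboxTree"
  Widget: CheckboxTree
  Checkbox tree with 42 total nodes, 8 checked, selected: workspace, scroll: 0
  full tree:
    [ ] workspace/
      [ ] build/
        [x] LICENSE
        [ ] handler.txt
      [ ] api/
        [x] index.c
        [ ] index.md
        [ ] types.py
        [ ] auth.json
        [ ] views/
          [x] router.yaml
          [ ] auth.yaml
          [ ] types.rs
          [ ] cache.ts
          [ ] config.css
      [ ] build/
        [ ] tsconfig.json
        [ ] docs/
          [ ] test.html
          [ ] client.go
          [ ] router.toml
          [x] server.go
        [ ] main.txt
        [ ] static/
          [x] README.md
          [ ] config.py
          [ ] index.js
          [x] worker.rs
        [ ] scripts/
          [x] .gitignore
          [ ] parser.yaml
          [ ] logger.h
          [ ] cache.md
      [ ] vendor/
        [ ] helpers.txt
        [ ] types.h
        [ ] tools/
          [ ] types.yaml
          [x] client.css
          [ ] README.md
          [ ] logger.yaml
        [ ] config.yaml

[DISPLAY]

┏━━━━━━━━━━━━━━━━━━━━━━┓━━━━━━━━━━━━━━━━━━━━━━━━
┃ CheckboxTree         ┃or                      
┠──────────────────────┨────────────────────────
┃>[-] workspace/       ┃                        
┃   [-] build/         ┃───┬───┐                
┃     [x] LICENSE      ┃ 9 │ ÷ │                
┃     [ ] handler.txt  ┃───┼───┤                
┃   [-] api/           ┃━━━━━━━━━━━━━━━━━━━━━━┓ 
┃     [x] index.c      ┃                      ┃ 
┃     [ ] index.md     ┃──────────────────────┨ 
┃     [ ] types.py     ┃E 0e 0e 0e 65 38 61 36┃ 
┃     [ ] auth.json    ┃5 2c 16 d4 be 6b b7 b7┃ 
┃     [-] views/       ┃f a2 01 73 73 73 73 73┃ 
┃       [x] router.yaml┃d d3 37 e6 12 ce 7c e8┃ 
┃       [ ] auth.yaml  ┃d bd 09 20 7e 1d 75 60┃ 
┃       [ ] types.rs   ┃3 e3 0c 29 c7 9c 9c 76┃ 
┃       [ ] cache.ts   ┃━━━━━━━━━━━━━━━━━━━━━━┛ 
┗━━━━━━━━━━━━━━━━━━━━━━┛━━━━━━━━━━━━━━━━━━━━━━━━
                                                


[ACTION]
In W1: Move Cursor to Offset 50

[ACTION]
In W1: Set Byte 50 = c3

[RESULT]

┏━━━━━━━━━━━━━━━━━━━━━━┓━━━━━━━━━━━━━━━━━━━━━━━━
┃ CheckboxTree         ┃or                      
┠──────────────────────┨────────────────────────
┃>[-] workspace/       ┃                        
┃   [-] build/         ┃───┬───┐                
┃     [x] LICENSE      ┃ 9 │ ÷ │                
┃     [ ] handler.txt  ┃───┼───┤                
┃   [-] api/           ┃━━━━━━━━━━━━━━━━━━━━━━┓ 
┃     [x] index.c      ┃                      ┃ 
┃     [ ] index.md     ┃──────────────────────┨ 
┃     [ ] types.py     ┃e 0e 0e 0e 65 38 61 36┃ 
┃     [ ] auth.json    ┃5 2c 16 d4 be 6b b7 b7┃ 
┃     [-] views/       ┃f a2 01 73 73 73 73 73┃ 
┃       [x] router.yaml┃d d3 C3 e6 12 ce 7c e8┃ 
┃       [ ] auth.yaml  ┃d bd 09 20 7e 1d 75 60┃ 
┃       [ ] types.rs   ┃3 e3 0c 29 c7 9c 9c 76┃ 
┃       [ ] cache.ts   ┃━━━━━━━━━━━━━━━━━━━━━━┛ 
┗━━━━━━━━━━━━━━━━━━━━━━┛━━━━━━━━━━━━━━━━━━━━━━━━
                                                


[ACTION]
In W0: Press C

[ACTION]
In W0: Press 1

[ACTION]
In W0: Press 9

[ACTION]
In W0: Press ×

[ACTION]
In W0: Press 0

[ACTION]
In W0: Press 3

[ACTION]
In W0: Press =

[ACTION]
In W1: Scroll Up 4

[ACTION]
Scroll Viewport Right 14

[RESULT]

━━━━━━━━━━━━━━━━━━┓━━━━━━━━━━━━━━━━━━━━━━━━━━━┓ 
ckboxTree         ┃or                         ┃ 
──────────────────┨───────────────────────────┨ 
 workspace/       ┃                         57┃ 
-] build/         ┃───┬───┐                   ┃ 
 [x] LICENSE      ┃ 9 │ ÷ │                   ┃ 
 [ ] handler.txt  ┃───┼───┤                   ┃ 
-] api/           ┃━━━━━━━━━━━━━━━━━━━━━━┓    ┃ 
 [x] index.c      ┃                      ┃    ┃ 
 [ ] index.md     ┃──────────────────────┨    ┃ 
 [ ] types.py     ┃e 0e 0e 0e 65 38 61 36┃    ┃ 
 [ ] auth.json    ┃5 2c 16 d4 be 6b b7 b7┃    ┃ 
 [-] views/       ┃f a2 01 73 73 73 73 73┃    ┃ 
   [x] router.yaml┃d d3 C3 e6 12 ce 7c e8┃    ┃ 
   [ ] auth.yaml  ┃d bd 09 20 7e 1d 75 60┃    ┃ 
   [ ] types.rs   ┃3 e3 0c 29 c7 9c 9c 76┃    ┃ 
   [ ] cache.ts   ┃━━━━━━━━━━━━━━━━━━━━━━┛    ┃ 
━━━━━━━━━━━━━━━━━━┛━━━━━━━━━━━━━━━━━━━━━━━━━━━┛ 
                                                


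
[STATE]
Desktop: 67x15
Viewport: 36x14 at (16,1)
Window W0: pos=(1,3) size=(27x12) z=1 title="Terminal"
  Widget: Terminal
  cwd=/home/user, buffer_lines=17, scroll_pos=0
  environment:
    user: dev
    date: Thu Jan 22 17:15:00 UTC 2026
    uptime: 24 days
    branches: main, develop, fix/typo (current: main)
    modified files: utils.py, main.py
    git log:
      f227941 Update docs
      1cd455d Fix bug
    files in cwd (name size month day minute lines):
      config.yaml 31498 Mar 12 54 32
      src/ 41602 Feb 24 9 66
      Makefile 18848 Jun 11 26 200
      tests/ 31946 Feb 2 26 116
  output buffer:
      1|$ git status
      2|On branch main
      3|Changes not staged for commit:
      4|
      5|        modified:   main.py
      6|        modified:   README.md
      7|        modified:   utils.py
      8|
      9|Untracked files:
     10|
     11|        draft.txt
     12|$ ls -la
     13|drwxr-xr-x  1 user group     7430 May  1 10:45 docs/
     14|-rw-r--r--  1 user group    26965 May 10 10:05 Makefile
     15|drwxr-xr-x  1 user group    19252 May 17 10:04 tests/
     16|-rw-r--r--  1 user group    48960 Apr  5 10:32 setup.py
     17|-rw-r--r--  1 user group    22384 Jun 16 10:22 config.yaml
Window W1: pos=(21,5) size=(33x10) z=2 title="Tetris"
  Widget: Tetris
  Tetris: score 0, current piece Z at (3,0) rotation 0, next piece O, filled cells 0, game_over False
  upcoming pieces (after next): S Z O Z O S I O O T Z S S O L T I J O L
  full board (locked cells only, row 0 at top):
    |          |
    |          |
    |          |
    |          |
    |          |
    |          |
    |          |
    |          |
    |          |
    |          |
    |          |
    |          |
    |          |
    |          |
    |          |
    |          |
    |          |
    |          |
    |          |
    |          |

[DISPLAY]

                                    
                                    
━━━━━━━━━━━┓                        
           ┃                        
─────┏━━━━━━━━━━━━━━━━━━━━━━━━━━━━━━
     ┃ Tetris                       
     ┠──────────────────────────────
aged ┃          │Next:              
     ┃          │▓▓                 
ed:  ┃          │▓▓                 
ed:  ┃          │                   
ed:  ┃          │                   
     ┃          │                   
━━━━━┗━━━━━━━━━━━━━━━━━━━━━━━━━━━━━━


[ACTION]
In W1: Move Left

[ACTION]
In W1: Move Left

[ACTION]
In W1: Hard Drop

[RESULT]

                                    
                                    
━━━━━━━━━━━┓                        
           ┃                        
─────┏━━━━━━━━━━━━━━━━━━━━━━━━━━━━━━
     ┃ Tetris                       
     ┠──────────────────────────────
aged ┃          │Next:              
     ┃          │ ░░                
ed:  ┃          │░░                 
ed:  ┃          │                   
ed:  ┃ ▓▓       │                   
     ┃  ▓▓      │                   
━━━━━┗━━━━━━━━━━━━━━━━━━━━━━━━━━━━━━


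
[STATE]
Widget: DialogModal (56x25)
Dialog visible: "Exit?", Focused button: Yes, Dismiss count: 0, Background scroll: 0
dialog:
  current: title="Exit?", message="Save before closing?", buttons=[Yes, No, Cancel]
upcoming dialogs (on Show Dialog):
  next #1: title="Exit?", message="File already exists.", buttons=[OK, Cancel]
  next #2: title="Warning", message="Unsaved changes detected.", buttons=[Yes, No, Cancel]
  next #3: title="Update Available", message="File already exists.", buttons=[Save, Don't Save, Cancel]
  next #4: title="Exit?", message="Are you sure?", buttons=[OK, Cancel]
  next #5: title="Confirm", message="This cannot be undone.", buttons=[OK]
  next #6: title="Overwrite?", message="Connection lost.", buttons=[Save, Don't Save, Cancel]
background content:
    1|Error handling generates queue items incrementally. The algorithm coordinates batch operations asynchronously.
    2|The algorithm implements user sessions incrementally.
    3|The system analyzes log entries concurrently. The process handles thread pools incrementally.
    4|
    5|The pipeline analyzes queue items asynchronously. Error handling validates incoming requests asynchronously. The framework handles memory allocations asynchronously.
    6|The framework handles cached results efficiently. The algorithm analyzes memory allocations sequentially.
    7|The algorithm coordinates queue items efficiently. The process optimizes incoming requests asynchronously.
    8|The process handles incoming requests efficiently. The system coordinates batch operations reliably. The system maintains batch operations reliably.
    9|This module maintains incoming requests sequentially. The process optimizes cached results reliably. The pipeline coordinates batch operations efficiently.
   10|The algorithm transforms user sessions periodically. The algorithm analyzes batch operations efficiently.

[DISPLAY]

Error handling generates queue items incrementally. The 
The algorithm implements user sessions incrementally.   
The system analyzes log entries concurrently. The proces
                                                        
The pipeline analyzes queue items asynchronously. Error 
The framework handles cached results efficiently. The al
The algorithm coordinates queue items efficiently. The p
The process handles incoming requests efficiently. The s
This module maintains incoming requests sequentially. Th
The algorithm transforms user sessions periodically. The
                ┌──────────────────────┐                
                │        Exit?         │                
                │ Save before closing? │                
                │ [Yes]  No   Cancel   │                
                └──────────────────────┘                
                                                        
                                                        
                                                        
                                                        
                                                        
                                                        
                                                        
                                                        
                                                        
                                                        


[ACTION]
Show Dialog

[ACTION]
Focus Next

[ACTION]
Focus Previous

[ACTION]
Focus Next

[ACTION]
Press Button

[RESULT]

Error handling generates queue items incrementally. The 
The algorithm implements user sessions incrementally.   
The system analyzes log entries concurrently. The proces
                                                        
The pipeline analyzes queue items asynchronously. Error 
The framework handles cached results efficiently. The al
The algorithm coordinates queue items efficiently. The p
The process handles incoming requests efficiently. The s
This module maintains incoming requests sequentially. Th
The algorithm transforms user sessions periodically. The
                                                        
                                                        
                                                        
                                                        
                                                        
                                                        
                                                        
                                                        
                                                        
                                                        
                                                        
                                                        
                                                        
                                                        
                                                        


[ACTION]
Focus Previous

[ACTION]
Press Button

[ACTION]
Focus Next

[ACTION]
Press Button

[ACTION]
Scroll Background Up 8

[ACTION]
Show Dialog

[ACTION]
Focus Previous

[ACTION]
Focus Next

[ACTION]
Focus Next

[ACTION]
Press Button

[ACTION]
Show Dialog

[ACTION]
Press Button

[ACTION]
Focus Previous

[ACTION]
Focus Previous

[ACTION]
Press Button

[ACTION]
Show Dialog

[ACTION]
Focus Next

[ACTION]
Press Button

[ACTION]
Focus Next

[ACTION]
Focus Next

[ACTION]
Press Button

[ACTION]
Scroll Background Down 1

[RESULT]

The algorithm implements user sessions incrementally.   
The system analyzes log entries concurrently. The proces
                                                        
The pipeline analyzes queue items asynchronously. Error 
The framework handles cached results efficiently. The al
The algorithm coordinates queue items efficiently. The p
The process handles incoming requests efficiently. The s
This module maintains incoming requests sequentially. Th
The algorithm transforms user sessions periodically. The
                                                        
                                                        
                                                        
                                                        
                                                        
                                                        
                                                        
                                                        
                                                        
                                                        
                                                        
                                                        
                                                        
                                                        
                                                        
                                                        


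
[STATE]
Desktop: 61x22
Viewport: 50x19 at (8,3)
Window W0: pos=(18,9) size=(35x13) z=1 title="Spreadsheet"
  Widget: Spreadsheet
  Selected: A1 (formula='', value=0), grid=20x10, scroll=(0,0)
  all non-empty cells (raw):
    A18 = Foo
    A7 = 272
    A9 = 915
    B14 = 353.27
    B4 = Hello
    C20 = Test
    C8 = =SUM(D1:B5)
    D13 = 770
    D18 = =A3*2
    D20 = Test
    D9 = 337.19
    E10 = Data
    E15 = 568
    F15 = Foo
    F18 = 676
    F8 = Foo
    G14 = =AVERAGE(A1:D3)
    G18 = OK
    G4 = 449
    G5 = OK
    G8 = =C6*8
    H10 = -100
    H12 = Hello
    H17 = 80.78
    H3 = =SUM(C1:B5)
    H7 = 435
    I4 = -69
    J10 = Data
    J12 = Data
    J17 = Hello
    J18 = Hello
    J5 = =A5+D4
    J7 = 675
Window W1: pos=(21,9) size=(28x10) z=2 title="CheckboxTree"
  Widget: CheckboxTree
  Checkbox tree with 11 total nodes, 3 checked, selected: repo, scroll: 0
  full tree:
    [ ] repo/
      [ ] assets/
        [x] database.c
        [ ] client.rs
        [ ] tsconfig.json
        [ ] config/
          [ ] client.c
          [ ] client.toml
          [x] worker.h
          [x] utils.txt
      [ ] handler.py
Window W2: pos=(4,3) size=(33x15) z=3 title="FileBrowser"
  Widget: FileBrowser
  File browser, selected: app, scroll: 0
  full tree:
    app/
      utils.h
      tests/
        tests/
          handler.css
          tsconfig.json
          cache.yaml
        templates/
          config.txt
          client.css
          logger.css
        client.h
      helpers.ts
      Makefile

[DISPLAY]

━━━━━━━━━━━━━━━━━━━━━━━━━━━━┓                     
leBrowser                   ┃                     
────────────────────────────┨                     
-] app/                     ┃                     
 utils.h                    ┃                     
 [+] tests/                 ┃                     
 helpers.ts                 ┃━━━━━━━━━━━┓━━━┓     
 Makefile                   ┃           ┃   ┃     
                            ┃───────────┨───┨     
                            ┃           ┃   ┃     
                            ┃           ┃ D ┃     
                            ┃se.c       ┃---┃     
                            ┃.rs        ┃   ┃     
                            ┃ig.json    ┃   ┃     
━━━━━━━━━━━━━━━━━━━━━━━━━━━━┛/          ┃   ┃     
          ┃  ┗━━━━━━━━━━━━━━━━━━━━━━━━━━┛   ┃     
          ┃  5        0       0       0     ┃     
          ┃  6        0       0       0     ┃     
          ┗━━━━━━━━━━━━━━━━━━━━━━━━━━━━━━━━━┛     


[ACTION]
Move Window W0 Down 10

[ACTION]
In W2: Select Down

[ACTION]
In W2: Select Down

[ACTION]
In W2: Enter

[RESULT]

━━━━━━━━━━━━━━━━━━━━━━━━━━━━┓                     
leBrowser                   ┃                     
────────────────────────────┨                     
-] app/                     ┃                     
 utils.h                    ┃                     
 [-] tests/                 ┃                     
   [+] tests/               ┃━━━━━━━━━━━┓━━━┓     
   [+] templates/           ┃           ┃   ┃     
   client.h                 ┃───────────┨───┨     
 helpers.ts                 ┃           ┃   ┃     
 Makefile                   ┃           ┃ D ┃     
                            ┃se.c       ┃---┃     
                            ┃.rs        ┃   ┃     
                            ┃ig.json    ┃   ┃     
━━━━━━━━━━━━━━━━━━━━━━━━━━━━┛/          ┃   ┃     
          ┃  ┗━━━━━━━━━━━━━━━━━━━━━━━━━━┛   ┃     
          ┃  5        0       0       0     ┃     
          ┃  6        0       0       0     ┃     
          ┗━━━━━━━━━━━━━━━━━━━━━━━━━━━━━━━━━┛     


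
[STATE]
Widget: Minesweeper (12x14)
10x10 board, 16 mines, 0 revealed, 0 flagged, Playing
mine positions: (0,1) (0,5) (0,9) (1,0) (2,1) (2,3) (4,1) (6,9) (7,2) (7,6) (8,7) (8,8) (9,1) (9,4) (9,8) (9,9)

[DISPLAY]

■■■■■■■■■■  
■■■■■■■■■■  
■■■■■■■■■■  
■■■■■■■■■■  
■■■■■■■■■■  
■■■■■■■■■■  
■■■■■■■■■■  
■■■■■■■■■■  
■■■■■■■■■■  
■■■■■■■■■■  
            
            
            
            


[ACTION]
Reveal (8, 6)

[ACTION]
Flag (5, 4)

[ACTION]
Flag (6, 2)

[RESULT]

■■■■■■■■■■  
■■■■■■■■■■  
■■■■■■■■■■  
■■■■■■■■■■  
■■■■■■■■■■  
■■■■⚑■■■■■  
■■⚑■■■■■■■  
■■■■■■■■■■  
■■■■■■2■■■  
■■■■■■■■■■  
            
            
            
            


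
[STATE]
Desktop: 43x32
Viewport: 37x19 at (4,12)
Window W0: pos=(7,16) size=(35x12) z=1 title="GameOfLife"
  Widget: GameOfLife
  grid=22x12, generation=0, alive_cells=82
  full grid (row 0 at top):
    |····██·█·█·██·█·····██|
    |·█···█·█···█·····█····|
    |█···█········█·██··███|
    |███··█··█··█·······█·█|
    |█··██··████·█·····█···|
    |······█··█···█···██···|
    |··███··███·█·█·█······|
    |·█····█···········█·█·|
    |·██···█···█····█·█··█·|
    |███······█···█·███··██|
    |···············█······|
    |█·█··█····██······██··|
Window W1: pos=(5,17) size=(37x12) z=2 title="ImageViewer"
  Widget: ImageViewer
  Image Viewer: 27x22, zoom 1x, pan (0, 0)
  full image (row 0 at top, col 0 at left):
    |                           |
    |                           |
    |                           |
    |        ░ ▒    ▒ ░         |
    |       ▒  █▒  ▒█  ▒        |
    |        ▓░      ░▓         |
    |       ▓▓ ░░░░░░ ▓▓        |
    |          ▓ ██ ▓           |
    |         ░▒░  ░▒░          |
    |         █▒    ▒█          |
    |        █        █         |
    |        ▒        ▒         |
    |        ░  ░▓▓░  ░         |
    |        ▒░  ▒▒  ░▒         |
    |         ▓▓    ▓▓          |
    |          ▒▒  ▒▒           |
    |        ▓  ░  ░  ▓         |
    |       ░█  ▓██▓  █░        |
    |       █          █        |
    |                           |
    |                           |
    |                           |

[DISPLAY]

                                     
                                     
                                     
                                     
   ┏━━━━━━━━━━━━━━━━━━━━━━━━━━━━━━━━━
 ┏━━━━━━━━━━━━━━━━━━━━━━━━━━━━━━━━━━━
 ┃ ImageViewer                       
 ┠───────────────────────────────────
 ┃                                   
 ┃                                   
 ┃                                   
 ┃        ░ ▒    ▒ ░                 
 ┃       ▒  █▒  ▒█  ▒                
 ┃        ▓░      ░▓                 
 ┃       ▓▓ ░░░░░░ ▓▓                
 ┃          ▓ ██ ▓                   
 ┗━━━━━━━━━━━━━━━━━━━━━━━━━━━━━━━━━━━
                                     
                                     


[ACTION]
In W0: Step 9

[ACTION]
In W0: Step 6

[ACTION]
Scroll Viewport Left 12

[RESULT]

                                     
                                     
                                     
                                     
       ┏━━━━━━━━━━━━━━━━━━━━━━━━━━━━━
     ┏━━━━━━━━━━━━━━━━━━━━━━━━━━━━━━━
     ┃ ImageViewer                   
     ┠───────────────────────────────
     ┃                               
     ┃                               
     ┃                               
     ┃        ░ ▒    ▒ ░             
     ┃       ▒  █▒  ▒█  ▒            
     ┃        ▓░      ░▓             
     ┃       ▓▓ ░░░░░░ ▓▓            
     ┃          ▓ ██ ▓               
     ┗━━━━━━━━━━━━━━━━━━━━━━━━━━━━━━━
                                     
                                     


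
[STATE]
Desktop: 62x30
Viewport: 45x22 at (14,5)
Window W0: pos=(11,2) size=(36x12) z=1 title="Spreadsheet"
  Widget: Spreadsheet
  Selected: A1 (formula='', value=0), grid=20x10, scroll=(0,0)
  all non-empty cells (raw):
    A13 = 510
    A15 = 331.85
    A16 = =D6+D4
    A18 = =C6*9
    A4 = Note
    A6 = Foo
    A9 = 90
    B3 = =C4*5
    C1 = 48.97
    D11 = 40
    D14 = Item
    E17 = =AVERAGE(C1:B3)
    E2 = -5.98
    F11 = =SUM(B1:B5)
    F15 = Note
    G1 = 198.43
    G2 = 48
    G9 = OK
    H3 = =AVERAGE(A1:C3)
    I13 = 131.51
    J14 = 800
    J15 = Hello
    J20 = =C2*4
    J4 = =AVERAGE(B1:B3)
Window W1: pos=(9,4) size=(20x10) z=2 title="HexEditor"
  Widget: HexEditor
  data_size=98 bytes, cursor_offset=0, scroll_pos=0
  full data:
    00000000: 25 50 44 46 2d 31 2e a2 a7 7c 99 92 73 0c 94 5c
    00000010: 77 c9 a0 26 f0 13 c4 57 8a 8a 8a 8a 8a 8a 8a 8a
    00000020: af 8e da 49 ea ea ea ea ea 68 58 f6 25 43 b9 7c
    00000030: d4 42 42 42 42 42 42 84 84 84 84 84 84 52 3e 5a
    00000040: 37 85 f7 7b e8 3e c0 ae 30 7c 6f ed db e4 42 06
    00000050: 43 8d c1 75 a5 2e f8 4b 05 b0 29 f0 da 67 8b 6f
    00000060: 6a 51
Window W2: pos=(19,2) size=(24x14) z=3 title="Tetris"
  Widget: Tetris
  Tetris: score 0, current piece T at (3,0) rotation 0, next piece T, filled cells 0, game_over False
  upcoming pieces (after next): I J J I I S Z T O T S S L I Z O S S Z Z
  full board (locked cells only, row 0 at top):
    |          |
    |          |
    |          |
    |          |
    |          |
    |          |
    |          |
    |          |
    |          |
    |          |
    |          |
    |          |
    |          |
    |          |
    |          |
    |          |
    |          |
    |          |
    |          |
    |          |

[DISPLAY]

Edito┃          │Next:      ┃   ┃            
─────┃          │ ▒         ┃D  ┃            
0000 ┃          │▒▒▒        ┃---┃            
0010 ┃          │           ┃   ┃            
0020 ┃          │           ┃   ┃            
0030 ┃          │           ┃   ┃            
0040 ┃          │Score:     ┃   ┃            
0050 ┃          │0          ┃   ┃            
━━━━━┃          │           ┃━━━┛            
     ┃          │           ┃                
     ┗━━━━━━━━━━━━━━━━━━━━━━┛                
                                             
                                             
                                             
                                             
                                             
                                             
                                             
                                             
                                             
                                             
                                             


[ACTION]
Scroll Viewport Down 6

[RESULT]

0010 ┃          │           ┃   ┃            
0020 ┃          │           ┃   ┃            
0030 ┃          │           ┃   ┃            
0040 ┃          │Score:     ┃   ┃            
0050 ┃          │0          ┃   ┃            
━━━━━┃          │           ┃━━━┛            
     ┃          │           ┃                
     ┗━━━━━━━━━━━━━━━━━━━━━━┛                
                                             
                                             
                                             
                                             
                                             
                                             
                                             
                                             
                                             
                                             
                                             
                                             
                                             
                                             


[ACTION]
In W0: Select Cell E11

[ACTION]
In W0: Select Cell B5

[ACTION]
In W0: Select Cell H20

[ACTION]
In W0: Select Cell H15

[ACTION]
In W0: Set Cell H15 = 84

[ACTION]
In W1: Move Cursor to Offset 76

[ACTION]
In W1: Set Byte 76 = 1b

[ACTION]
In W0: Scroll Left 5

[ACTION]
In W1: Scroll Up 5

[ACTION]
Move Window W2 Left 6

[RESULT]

          │           ┃.97      ┃            
          │           ┃  0      ┃            
          │           ┃  0      ┃            
          │Score:     ┃  0      ┃            
          │0          ┃  0      ┃            
          │           ┃━━━━━━━━━┛            
          │           ┃                      
━━━━━━━━━━━━━━━━━━━━━━┛                      
                                             
                                             
                                             
                                             
                                             
                                             
                                             
                                             
                                             
                                             
                                             
                                             
                                             
                                             


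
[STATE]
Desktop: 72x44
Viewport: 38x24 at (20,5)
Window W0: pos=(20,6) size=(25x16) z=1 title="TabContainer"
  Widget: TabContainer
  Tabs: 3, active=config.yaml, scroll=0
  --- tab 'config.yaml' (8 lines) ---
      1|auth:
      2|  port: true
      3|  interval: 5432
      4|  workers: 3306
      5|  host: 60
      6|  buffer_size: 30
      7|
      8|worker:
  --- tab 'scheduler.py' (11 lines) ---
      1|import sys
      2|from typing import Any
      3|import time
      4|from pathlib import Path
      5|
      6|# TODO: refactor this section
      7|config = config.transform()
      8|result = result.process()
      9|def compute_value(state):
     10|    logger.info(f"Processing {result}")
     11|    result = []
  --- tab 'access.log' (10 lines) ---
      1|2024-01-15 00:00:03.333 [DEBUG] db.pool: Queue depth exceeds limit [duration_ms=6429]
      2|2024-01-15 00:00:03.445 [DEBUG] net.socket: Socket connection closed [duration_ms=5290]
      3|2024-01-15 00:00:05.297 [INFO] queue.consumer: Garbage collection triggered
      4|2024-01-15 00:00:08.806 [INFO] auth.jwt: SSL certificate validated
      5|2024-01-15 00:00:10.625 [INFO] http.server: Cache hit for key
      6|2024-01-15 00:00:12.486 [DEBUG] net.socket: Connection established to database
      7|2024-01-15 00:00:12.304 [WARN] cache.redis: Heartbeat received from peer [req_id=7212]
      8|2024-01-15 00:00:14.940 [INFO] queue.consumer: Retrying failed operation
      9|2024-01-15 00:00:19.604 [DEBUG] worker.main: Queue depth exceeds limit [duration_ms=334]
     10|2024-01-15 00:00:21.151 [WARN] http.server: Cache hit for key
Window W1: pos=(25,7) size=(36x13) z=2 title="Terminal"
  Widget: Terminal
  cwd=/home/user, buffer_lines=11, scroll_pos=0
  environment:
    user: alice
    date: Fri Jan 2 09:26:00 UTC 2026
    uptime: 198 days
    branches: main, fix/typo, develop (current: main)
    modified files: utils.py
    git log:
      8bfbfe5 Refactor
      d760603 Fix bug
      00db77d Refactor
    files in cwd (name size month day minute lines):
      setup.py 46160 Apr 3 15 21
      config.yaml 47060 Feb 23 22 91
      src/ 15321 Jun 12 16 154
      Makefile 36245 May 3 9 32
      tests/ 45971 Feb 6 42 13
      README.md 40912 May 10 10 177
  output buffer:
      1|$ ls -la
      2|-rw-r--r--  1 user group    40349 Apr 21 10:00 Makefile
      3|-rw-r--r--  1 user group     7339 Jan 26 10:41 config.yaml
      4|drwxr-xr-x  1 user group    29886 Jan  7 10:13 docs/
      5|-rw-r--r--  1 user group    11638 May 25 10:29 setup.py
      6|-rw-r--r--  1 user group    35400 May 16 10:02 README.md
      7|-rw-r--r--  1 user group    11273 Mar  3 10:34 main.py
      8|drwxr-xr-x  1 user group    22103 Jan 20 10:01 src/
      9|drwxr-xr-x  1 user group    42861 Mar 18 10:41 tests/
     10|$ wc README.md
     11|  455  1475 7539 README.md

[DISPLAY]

                                      
┏━━━━━━━━━━━━━━━━━━━━━━━┓             
┃ Tab┏━━━━━━━━━━━━━━━━━━━━━━━━━━━━━━━━
┠────┃ Terminal                       
┃[con┠────────────────────────────────
┃────┃$ ls -la                        
┃auth┃-rw-r--r--  1 user group    4034
┃  po┃-rw-r--r--  1 user group     733
┃  in┃drwxr-xr-x  1 user group    2988
┃  wo┃-rw-r--r--  1 user group    1163
┃  ho┃-rw-r--r--  1 user group    3540
┃  bu┃-rw-r--r--  1 user group    1127
┃    ┃drwxr-xr-x  1 user group    2210
┃work┃drwxr-xr-x  1 user group    4286
┃    ┗━━━━━━━━━━━━━━━━━━━━━━━━━━━━━━━━
┃                       ┃             
┗━━━━━━━━━━━━━━━━━━━━━━━┛             
                                      
                                      
                                      
                                      
                                      
                                      
                                      


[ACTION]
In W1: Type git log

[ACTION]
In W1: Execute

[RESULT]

                                      
┏━━━━━━━━━━━━━━━━━━━━━━━┓             
┃ Tab┏━━━━━━━━━━━━━━━━━━━━━━━━━━━━━━━━
┠────┃ Terminal                       
┃[con┠────────────────────────────────
┃────┃drwxr-xr-x  1 user group    2210
┃auth┃drwxr-xr-x  1 user group    4286
┃  po┃$ wc README.md                  
┃  in┃  455  1475 7539 README.md      
┃  wo┃$ git log                       
┃  ho┃8bfbfe5 Refactor                
┃  bu┃d760603 Fix bug                 
┃    ┃00db77d Refactor                
┃work┃$ █                             
┃    ┗━━━━━━━━━━━━━━━━━━━━━━━━━━━━━━━━
┃                       ┃             
┗━━━━━━━━━━━━━━━━━━━━━━━┛             
                                      
                                      
                                      
                                      
                                      
                                      
                                      


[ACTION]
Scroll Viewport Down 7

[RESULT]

┃  po┃$ wc README.md                  
┃  in┃  455  1475 7539 README.md      
┃  wo┃$ git log                       
┃  ho┃8bfbfe5 Refactor                
┃  bu┃d760603 Fix bug                 
┃    ┃00db77d Refactor                
┃work┃$ █                             
┃    ┗━━━━━━━━━━━━━━━━━━━━━━━━━━━━━━━━
┃                       ┃             
┗━━━━━━━━━━━━━━━━━━━━━━━┛             
                                      
                                      
                                      
                                      
                                      
                                      
                                      
                                      
                                      
                                      
                                      
                                      
                                      
                                      


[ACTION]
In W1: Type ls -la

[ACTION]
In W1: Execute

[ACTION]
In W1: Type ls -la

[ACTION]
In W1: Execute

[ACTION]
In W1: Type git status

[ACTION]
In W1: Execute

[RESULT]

┃  po┃-rw-r--r--  1 alice group    409
┃  in┃$ git status                    
┃  wo┃On branch main                  
┃  ho┃Changes not staged for commit:  
┃  bu┃                                
┃    ┃        modified:   utils.py    
┃work┃$ █                             
┃    ┗━━━━━━━━━━━━━━━━━━━━━━━━━━━━━━━━
┃                       ┃             
┗━━━━━━━━━━━━━━━━━━━━━━━┛             
                                      
                                      
                                      
                                      
                                      
                                      
                                      
                                      
                                      
                                      
                                      
                                      
                                      
                                      


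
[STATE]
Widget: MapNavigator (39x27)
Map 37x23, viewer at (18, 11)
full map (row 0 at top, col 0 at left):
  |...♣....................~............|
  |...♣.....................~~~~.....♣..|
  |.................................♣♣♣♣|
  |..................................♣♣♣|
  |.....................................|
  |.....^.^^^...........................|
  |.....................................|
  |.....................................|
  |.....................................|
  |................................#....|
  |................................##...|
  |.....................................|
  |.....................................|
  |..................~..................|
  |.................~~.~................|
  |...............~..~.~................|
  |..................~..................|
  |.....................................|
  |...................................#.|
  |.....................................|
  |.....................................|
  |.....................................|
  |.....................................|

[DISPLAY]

                                       
                                       
 ...♣....................~............ 
 ...♣.....................~~~~.....♣.. 
 .................................♣♣♣♣ 
 ..................................♣♣♣ 
 ..................................... 
 .....^.^^^........................... 
 ..................................... 
 ..................................... 
 ..................................... 
 ................................#.... 
 ................................##... 
 ..................@.................. 
 ..................................... 
 ..................~.................. 
 .................~~.~................ 
 ...............~..~.~................ 
 ..................~.................. 
 ..................................... 
 ...................................#. 
 ..................................... 
 ..................................... 
 ..................................... 
 ..................................... 
                                       
                                       


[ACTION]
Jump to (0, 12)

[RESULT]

                                       
                   ...♣................
                   ...♣................
                   ....................
                   ....................
                   ....................
                   .....^.^^^..........
                   ....................
                   ....................
                   ....................
                   ....................
                   ....................
                   ....................
                   @...................
                   ..................~.
                   .................~~.
                   ...............~..~.
                   ..................~.
                   ....................
                   ....................
                   ....................
                   ....................
                   ....................
                   ....................
                                       
                                       
                                       


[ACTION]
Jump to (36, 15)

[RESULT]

................♣♣♣♣                   
.................♣♣♣                   
....................                   
....................                   
....................                   
....................                   
....................                   
...............#....                   
...............##...                   
....................                   
....................                   
.~..................                   
~~.~................                   
.~.~...............@                   
.~..................                   
....................                   
..................#.                   
....................                   
....................                   
....................                   
....................                   
                                       
                                       
                                       
                                       
                                       
                                       


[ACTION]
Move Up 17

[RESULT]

                                       
                                       
                                       
                                       
                                       
                                       
                                       
                                       
                                       
                                       
                                       
                                       
                                       
.......~...........@                   
........~~~~.....♣..                   
................♣♣♣♣                   
.................♣♣♣                   
....................                   
....................                   
....................                   
....................                   
....................                   
...............#....                   
...............##...                   
....................                   
....................                   
.~..................                   
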